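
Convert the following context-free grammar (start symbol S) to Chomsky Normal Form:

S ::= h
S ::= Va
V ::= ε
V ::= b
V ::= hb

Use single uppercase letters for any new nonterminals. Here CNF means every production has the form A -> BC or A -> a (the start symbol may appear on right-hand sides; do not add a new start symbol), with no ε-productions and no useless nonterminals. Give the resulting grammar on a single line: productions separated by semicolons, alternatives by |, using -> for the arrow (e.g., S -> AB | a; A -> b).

Nullable: {V}; after ε-elimination: S -> a | h | Va; V -> b | hb.
No unit productions to eliminate.
TERM: introduce A -> a, C -> b, B -> h and substitute in every rule of length ≥2.

S -> a | h | VA; A -> a; B -> h; C -> b; V -> b | BC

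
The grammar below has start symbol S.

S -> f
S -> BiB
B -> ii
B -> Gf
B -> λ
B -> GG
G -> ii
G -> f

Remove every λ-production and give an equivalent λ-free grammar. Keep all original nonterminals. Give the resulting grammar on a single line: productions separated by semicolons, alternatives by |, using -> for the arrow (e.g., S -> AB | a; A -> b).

S -> f | i | Bi | iB | BiB; B -> GG | Gf | ii; G -> f | ii

Nullable set: {B}.
S -> BiB: B, B nullable, giving Bi | BiB | i | iB.
Drop B -> λ.
Unchanged (no nullable symbols): S -> f; B -> GG; B -> Gf; B -> ii; G -> f; G -> ii.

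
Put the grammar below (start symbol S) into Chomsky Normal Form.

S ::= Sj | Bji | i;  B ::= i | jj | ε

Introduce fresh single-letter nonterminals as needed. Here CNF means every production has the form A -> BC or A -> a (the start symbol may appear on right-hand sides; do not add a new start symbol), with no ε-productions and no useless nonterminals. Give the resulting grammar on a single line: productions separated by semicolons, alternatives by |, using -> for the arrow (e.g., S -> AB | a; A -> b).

Nullable: {B}; after ε-elimination: S -> i | Sj | ji | Bji; B -> i | jj.
No unit productions to eliminate.
TERM: introduce C -> i, A -> j and substitute in every rule of length ≥2.
BIN: S -> BAC becomes S -> BD, D -> AC.

S -> i | AC | BD | SA; A -> j; B -> i | AA; C -> i; D -> AC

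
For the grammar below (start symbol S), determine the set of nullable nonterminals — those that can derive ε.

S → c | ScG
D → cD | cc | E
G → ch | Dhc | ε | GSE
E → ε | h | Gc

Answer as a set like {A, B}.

Directly nullable (have an ε-rule): {E, G}.
D is nullable via D -> E (every symbol on the right is already known nullable).
Not nullable: S — each has a terminal in every rule's right-hand side or depends on a non-nullable symbol.

{D, E, G}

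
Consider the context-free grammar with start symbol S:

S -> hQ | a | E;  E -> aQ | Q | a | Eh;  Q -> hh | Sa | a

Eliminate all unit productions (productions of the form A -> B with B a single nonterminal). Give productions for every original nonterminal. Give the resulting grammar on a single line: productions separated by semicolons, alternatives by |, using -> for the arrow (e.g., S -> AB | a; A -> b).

S -> a | Eh | Sa | aQ | hQ | hh; E -> a | Eh | Sa | aQ | hh; Q -> a | Sa | hh

Unit productions: E->Q, S->E.
Unit pairs (A ⇒* B via units): (E,Q), (S,E), (S,Q).
S: inherits non-unit rules of {E, Q, S} → Eh | Sa | a | aQ | hQ | hh.
E: inherits non-unit rules of {E, Q} → Eh | Sa | a | aQ | hh.
Q: inherits non-unit rules of {Q} → Sa | a | hh.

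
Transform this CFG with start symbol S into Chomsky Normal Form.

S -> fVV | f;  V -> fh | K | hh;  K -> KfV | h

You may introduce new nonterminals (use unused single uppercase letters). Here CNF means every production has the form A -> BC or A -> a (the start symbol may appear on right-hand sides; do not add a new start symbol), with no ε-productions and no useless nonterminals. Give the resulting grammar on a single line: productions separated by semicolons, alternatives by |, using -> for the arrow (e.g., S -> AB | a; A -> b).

S -> f | AD; A -> f; B -> h; C -> AV; D -> VV; E -> AV; K -> h | KC; V -> h | AB | BB | KE

No ε-productions.
After unit-elimination: S -> f | fVV; K -> h | KfV; V -> h | fh | hh | KfV.
TERM: introduce A -> f, B -> h and substitute in every rule of length ≥2.
BIN: K -> KAV becomes K -> KC, C -> AV; S -> AVV becomes S -> AD, D -> VV; V -> KAV becomes V -> KE, E -> AV.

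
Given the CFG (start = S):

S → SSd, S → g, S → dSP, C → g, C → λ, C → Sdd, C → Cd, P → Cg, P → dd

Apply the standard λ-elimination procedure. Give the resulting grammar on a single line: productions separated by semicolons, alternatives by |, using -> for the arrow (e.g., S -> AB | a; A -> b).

Nullable set: {C}.
Drop C -> λ.
C -> Cd: C nullable, giving Cd | d.
P -> Cg: C nullable, giving Cg | g.
Unchanged (no nullable symbols): S -> SSd; S -> dSP; S -> g; C -> Sdd; C -> g; P -> dd.

S -> g | SSd | dSP; C -> d | g | Cd | Sdd; P -> g | Cg | dd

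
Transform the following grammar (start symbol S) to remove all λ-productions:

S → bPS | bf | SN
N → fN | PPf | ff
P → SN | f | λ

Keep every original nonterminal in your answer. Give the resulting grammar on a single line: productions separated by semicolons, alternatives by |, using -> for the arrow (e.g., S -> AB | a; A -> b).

S -> SN | bS | bf | bPS; N -> f | Pf | fN | ff | PPf; P -> f | SN

Nullable set: {P}.
S -> bPS: P nullable, giving bPS | bS.
N -> PPf: P, P nullable, giving PPf | Pf | f.
Drop P -> λ.
Unchanged (no nullable symbols): S -> SN; S -> bf; N -> fN; N -> ff; P -> SN; P -> f.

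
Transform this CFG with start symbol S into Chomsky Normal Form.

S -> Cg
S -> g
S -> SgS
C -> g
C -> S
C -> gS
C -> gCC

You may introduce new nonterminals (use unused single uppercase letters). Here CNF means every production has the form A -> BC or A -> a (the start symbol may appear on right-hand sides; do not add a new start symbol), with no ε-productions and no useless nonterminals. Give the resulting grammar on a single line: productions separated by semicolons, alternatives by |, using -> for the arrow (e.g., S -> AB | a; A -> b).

S -> g | CA | SE; A -> g; B -> CC; C -> g | AB | AS | CA | SD; D -> AS; E -> AS

No ε-productions.
After unit-elimination: S -> g | Cg | SgS; C -> g | Cg | gS | SgS | gCC.
TERM: introduce A -> g and substitute in every rule of length ≥2.
BIN: C -> ACC becomes C -> AB, B -> CC; C -> SAS becomes C -> SD, D -> AS; S -> SAS becomes S -> SE, E -> AS.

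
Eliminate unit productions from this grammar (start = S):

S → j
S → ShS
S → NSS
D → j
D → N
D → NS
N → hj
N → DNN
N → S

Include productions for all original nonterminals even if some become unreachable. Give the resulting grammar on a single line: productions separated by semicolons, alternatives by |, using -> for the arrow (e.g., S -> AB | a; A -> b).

S -> j | NSS | ShS; D -> j | NS | hj | DNN | NSS | ShS; N -> j | hj | DNN | NSS | ShS

Unit productions: D->N, N->S.
Unit pairs (A ⇒* B via units): (D,N), (D,S), (N,S).
S: inherits non-unit rules of {S} → NSS | ShS | j.
D: inherits non-unit rules of {D, N, S} → DNN | NS | NSS | ShS | hj | j.
N: inherits non-unit rules of {N, S} → DNN | NSS | ShS | hj | j.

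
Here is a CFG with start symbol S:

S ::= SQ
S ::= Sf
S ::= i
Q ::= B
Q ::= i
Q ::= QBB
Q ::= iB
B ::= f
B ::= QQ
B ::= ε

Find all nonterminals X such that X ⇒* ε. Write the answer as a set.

Directly nullable (have an ε-rule): {B}.
Q is nullable via Q -> B (every symbol on the right is already known nullable).
Not nullable: S — each has a terminal in every rule's right-hand side or depends on a non-nullable symbol.

{B, Q}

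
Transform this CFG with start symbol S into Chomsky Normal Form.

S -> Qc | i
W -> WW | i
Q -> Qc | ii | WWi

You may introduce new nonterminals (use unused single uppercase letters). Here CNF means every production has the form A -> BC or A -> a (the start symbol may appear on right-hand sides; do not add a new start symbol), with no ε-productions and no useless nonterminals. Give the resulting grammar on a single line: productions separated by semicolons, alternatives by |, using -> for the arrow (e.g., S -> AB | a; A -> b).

S -> i | QA; A -> c; B -> i; C -> WB; Q -> BB | QA | WC; W -> i | WW

No ε-productions.
No unit productions to eliminate.
TERM: introduce A -> c, B -> i and substitute in every rule of length ≥2.
BIN: Q -> WWB becomes Q -> WC, C -> WB.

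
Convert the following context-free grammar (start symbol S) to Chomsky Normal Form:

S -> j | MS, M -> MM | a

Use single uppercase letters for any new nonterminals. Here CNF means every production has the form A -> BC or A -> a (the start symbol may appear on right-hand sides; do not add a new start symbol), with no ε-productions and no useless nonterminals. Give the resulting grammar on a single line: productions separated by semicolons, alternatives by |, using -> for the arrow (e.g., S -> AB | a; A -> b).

No ε-productions.
No unit productions to eliminate.

S -> j | MS; M -> a | MM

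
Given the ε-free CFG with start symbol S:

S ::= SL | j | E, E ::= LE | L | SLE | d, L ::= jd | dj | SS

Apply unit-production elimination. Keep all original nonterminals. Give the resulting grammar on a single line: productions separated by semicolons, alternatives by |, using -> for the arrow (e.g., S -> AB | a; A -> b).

S -> d | j | LE | SL | SS | dj | jd | SLE; E -> d | LE | SS | dj | jd | SLE; L -> SS | dj | jd

Unit productions: E->L, S->E.
Unit pairs (A ⇒* B via units): (E,L), (S,E), (S,L).
S: inherits non-unit rules of {E, L, S} → LE | SL | SLE | SS | d | dj | j | jd.
E: inherits non-unit rules of {E, L} → LE | SLE | SS | d | dj | jd.
L: inherits non-unit rules of {L} → SS | dj | jd.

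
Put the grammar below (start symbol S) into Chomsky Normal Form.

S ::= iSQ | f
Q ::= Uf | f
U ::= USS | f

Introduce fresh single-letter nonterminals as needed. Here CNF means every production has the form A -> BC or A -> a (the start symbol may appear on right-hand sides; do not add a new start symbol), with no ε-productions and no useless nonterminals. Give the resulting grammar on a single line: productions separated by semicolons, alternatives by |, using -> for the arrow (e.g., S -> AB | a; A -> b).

No ε-productions.
No unit productions to eliminate.
TERM: introduce A -> f, B -> i and substitute in every rule of length ≥2.
BIN: S -> BSQ becomes S -> BC, C -> SQ; U -> USS becomes U -> UD, D -> SS.

S -> f | BC; A -> f; B -> i; C -> SQ; D -> SS; Q -> f | UA; U -> f | UD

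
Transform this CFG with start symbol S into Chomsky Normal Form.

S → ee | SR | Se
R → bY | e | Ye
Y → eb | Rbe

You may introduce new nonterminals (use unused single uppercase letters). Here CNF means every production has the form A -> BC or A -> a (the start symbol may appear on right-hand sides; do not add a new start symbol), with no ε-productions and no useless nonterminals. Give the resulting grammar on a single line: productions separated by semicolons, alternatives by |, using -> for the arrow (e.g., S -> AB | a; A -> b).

No ε-productions.
No unit productions to eliminate.
TERM: introduce B -> b, A -> e and substitute in every rule of length ≥2.
BIN: Y -> RBA becomes Y -> RC, C -> BA.

S -> AA | SA | SR; A -> e; B -> b; C -> BA; R -> e | BY | YA; Y -> AB | RC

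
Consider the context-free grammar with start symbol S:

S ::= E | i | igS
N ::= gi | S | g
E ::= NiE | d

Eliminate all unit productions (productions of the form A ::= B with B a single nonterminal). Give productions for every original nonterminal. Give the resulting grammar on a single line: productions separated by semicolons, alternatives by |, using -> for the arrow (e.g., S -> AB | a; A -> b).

S -> d | i | NiE | igS; E -> d | NiE; N -> d | g | i | gi | NiE | igS

Unit productions: N->S, S->E.
Unit pairs (A ⇒* B via units): (N,E), (N,S), (S,E).
S: inherits non-unit rules of {E, S} → NiE | d | i | igS.
E: inherits non-unit rules of {E} → NiE | d.
N: inherits non-unit rules of {E, N, S} → NiE | d | g | gi | i | igS.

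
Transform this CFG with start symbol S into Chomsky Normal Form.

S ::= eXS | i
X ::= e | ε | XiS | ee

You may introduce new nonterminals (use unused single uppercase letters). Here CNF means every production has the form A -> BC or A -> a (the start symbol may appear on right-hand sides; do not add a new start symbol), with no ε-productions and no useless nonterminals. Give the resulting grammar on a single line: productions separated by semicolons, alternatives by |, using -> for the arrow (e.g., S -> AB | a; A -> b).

S -> i | AC | AS; A -> e; B -> i; C -> XS; D -> BS; X -> e | AA | BS | XD

Nullable: {X}; after ε-elimination: S -> i | eS | eXS; X -> e | ee | iS | XiS.
No unit productions to eliminate.
TERM: introduce A -> e, B -> i and substitute in every rule of length ≥2.
BIN: S -> AXS becomes S -> AC, C -> XS; X -> XBS becomes X -> XD, D -> BS.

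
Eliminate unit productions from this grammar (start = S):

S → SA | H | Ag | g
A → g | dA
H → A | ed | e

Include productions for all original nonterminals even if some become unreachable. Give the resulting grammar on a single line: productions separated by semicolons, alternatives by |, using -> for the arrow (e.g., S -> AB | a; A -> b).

Unit productions: H->A, S->H.
Unit pairs (A ⇒* B via units): (H,A), (S,A), (S,H).
S: inherits non-unit rules of {A, H, S} → Ag | SA | dA | e | ed | g.
A: inherits non-unit rules of {A} → dA | g.
H: inherits non-unit rules of {A, H} → dA | e | ed | g.

S -> e | g | Ag | SA | dA | ed; A -> g | dA; H -> e | g | dA | ed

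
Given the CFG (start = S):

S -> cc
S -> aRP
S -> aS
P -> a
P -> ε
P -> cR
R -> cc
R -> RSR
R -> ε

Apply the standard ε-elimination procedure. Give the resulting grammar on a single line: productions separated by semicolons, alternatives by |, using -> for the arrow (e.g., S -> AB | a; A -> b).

S -> a | aP | aR | aS | cc | aRP; P -> a | c | cR; R -> S | RS | SR | cc | RSR

Nullable set: {P, R}.
S -> aRP: R, P nullable, giving a | aP | aR | aRP.
Drop P -> ε.
P -> cR: R nullable, giving c | cR.
Drop R -> ε.
R -> RSR: R, R nullable, giving RS | RSR | S | SR.
Unchanged (no nullable symbols): S -> aS; S -> cc; P -> a; R -> cc.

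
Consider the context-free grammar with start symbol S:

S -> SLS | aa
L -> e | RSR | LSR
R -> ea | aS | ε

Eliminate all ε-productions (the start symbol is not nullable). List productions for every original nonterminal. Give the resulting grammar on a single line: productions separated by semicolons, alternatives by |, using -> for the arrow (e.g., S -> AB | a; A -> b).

Nullable set: {R}.
L -> LSR: R nullable, giving LS | LSR.
L -> RSR: R, R nullable, giving RS | RSR | S | SR.
Drop R -> ε.
Unchanged (no nullable symbols): S -> SLS; S -> aa; L -> e; R -> aS; R -> ea.

S -> aa | SLS; L -> S | e | LS | RS | SR | LSR | RSR; R -> aS | ea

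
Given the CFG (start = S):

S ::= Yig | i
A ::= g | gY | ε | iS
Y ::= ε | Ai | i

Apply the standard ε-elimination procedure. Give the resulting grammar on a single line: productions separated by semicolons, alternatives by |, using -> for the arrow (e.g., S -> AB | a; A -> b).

Nullable set: {A, Y}.
S -> Yig: Y nullable, giving Yig | ig.
Drop A -> ε.
A -> gY: Y nullable, giving g | gY.
Drop Y -> ε.
Y -> Ai: A nullable, giving Ai | i.
Unchanged (no nullable symbols): S -> i; A -> g; A -> iS; Y -> i.

S -> i | ig | Yig; A -> g | gY | iS; Y -> i | Ai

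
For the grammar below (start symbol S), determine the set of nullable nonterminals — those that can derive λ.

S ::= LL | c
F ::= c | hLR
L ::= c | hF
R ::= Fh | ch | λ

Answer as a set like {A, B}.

Directly nullable (have an ε-rule): {R}.
Not nullable: F, L, S — each has a terminal in every rule's right-hand side or depends on a non-nullable symbol.

{R}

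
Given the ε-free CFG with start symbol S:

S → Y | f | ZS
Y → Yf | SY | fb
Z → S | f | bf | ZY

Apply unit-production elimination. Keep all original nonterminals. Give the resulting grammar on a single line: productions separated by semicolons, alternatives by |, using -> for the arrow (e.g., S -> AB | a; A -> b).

S -> f | SY | Yf | ZS | fb; Y -> SY | Yf | fb; Z -> f | SY | Yf | ZS | ZY | bf | fb

Unit productions: S->Y, Z->S.
Unit pairs (A ⇒* B via units): (S,Y), (Z,S), (Z,Y).
S: inherits non-unit rules of {S, Y} → SY | Yf | ZS | f | fb.
Y: inherits non-unit rules of {Y} → SY | Yf | fb.
Z: inherits non-unit rules of {S, Y, Z} → SY | Yf | ZS | ZY | bf | f | fb.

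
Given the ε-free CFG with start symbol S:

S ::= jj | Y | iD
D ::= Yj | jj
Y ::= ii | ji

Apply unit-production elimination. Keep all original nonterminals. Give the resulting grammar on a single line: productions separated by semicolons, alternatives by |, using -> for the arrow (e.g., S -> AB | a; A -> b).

S -> iD | ii | ji | jj; D -> Yj | jj; Y -> ii | ji

Unit productions: S->Y.
Unit pairs (A ⇒* B via units): (S,Y).
S: inherits non-unit rules of {S, Y} → iD | ii | ji | jj.
D: inherits non-unit rules of {D} → Yj | jj.
Y: inherits non-unit rules of {Y} → ii | ji.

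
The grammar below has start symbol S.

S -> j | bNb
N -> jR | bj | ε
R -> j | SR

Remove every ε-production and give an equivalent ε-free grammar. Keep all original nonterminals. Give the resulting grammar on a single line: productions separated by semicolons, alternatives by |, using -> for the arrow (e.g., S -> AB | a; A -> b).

S -> j | bb | bNb; N -> bj | jR; R -> j | SR

Nullable set: {N}.
S -> bNb: N nullable, giving bNb | bb.
Drop N -> ε.
Unchanged (no nullable symbols): S -> j; N -> bj; N -> jR; R -> SR; R -> j.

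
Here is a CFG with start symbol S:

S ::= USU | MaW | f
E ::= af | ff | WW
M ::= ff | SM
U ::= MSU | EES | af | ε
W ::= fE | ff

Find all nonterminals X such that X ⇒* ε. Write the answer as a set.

{U}

Directly nullable (have an ε-rule): {U}.
Not nullable: E, M, S, W — each has a terminal in every rule's right-hand side or depends on a non-nullable symbol.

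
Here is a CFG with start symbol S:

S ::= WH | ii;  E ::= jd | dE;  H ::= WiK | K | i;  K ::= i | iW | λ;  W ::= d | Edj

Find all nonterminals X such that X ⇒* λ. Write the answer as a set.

{H, K}

Directly nullable (have an ε-rule): {K}.
H is nullable via H -> K (every symbol on the right is already known nullable).
Not nullable: E, S, W — each has a terminal in every rule's right-hand side or depends on a non-nullable symbol.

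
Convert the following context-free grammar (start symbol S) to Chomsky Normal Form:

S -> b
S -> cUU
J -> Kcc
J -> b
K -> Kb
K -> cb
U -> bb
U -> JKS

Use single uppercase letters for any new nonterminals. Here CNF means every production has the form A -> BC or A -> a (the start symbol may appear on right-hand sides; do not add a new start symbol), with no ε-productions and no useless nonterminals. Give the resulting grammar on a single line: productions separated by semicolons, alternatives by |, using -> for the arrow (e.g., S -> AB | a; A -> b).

S -> b | AD; A -> c; B -> b; C -> AA; D -> UU; E -> KS; J -> b | KC; K -> AB | KB; U -> BB | JE

No ε-productions.
No unit productions to eliminate.
TERM: introduce B -> b, A -> c and substitute in every rule of length ≥2.
BIN: J -> KAA becomes J -> KC, C -> AA; S -> AUU becomes S -> AD, D -> UU; U -> JKS becomes U -> JE, E -> KS.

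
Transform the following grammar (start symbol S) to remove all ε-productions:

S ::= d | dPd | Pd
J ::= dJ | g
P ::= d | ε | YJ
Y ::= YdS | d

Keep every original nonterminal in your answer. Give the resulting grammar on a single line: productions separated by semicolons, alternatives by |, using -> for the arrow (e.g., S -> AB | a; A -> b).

Nullable set: {P}.
S -> Pd: P nullable, giving Pd | d.
S -> dPd: P nullable, giving dPd | dd.
Drop P -> ε.
Unchanged (no nullable symbols): S -> d; J -> dJ; J -> g; P -> YJ; P -> d; Y -> YdS; Y -> d.

S -> d | Pd | dd | dPd; J -> g | dJ; P -> d | YJ; Y -> d | YdS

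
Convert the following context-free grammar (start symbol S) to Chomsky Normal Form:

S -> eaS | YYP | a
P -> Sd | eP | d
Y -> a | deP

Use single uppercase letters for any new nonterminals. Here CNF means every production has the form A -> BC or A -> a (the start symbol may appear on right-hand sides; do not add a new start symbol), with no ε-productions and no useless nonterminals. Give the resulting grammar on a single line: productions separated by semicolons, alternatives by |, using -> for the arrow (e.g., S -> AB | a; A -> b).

S -> a | BD | YE; A -> d; B -> e; C -> a; D -> CS; E -> YP; F -> BP; P -> d | BP | SA; Y -> a | AF

No ε-productions.
No unit productions to eliminate.
TERM: introduce C -> a, A -> d, B -> e and substitute in every rule of length ≥2.
BIN: S -> BCS becomes S -> BD, D -> CS; S -> YYP becomes S -> YE, E -> YP; Y -> ABP becomes Y -> AF, F -> BP.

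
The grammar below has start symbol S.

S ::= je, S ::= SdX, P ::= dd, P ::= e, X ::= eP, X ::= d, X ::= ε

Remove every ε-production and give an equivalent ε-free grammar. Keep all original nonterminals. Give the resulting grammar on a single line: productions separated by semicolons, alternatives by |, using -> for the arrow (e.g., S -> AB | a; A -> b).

Nullable set: {X}.
S -> SdX: X nullable, giving Sd | SdX.
Drop X -> ε.
Unchanged (no nullable symbols): S -> je; P -> dd; P -> e; X -> d; X -> eP.

S -> Sd | je | SdX; P -> e | dd; X -> d | eP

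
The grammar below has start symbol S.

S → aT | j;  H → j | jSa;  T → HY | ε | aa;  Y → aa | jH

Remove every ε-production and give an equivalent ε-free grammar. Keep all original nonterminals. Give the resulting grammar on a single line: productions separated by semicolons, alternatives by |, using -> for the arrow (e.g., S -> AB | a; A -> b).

S -> a | j | aT; H -> j | jSa; T -> HY | aa; Y -> aa | jH

Nullable set: {T}.
S -> aT: T nullable, giving a | aT.
Drop T -> ε.
Unchanged (no nullable symbols): S -> j; H -> j; H -> jSa; T -> HY; T -> aa; Y -> aa; Y -> jH.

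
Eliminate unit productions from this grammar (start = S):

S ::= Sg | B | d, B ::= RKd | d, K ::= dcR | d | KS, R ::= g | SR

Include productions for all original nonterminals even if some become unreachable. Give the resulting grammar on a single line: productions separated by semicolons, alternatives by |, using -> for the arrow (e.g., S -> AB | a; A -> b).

Unit productions: S->B.
Unit pairs (A ⇒* B via units): (S,B).
S: inherits non-unit rules of {B, S} → RKd | Sg | d.
B: inherits non-unit rules of {B} → RKd | d.
K: inherits non-unit rules of {K} → KS | d | dcR.
R: inherits non-unit rules of {R} → SR | g.

S -> d | Sg | RKd; B -> d | RKd; K -> d | KS | dcR; R -> g | SR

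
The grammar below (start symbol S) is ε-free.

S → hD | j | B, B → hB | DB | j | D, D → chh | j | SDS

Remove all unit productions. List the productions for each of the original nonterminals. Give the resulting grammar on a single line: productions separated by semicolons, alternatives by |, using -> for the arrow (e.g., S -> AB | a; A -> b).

Unit productions: B->D, S->B.
Unit pairs (A ⇒* B via units): (B,D), (S,B), (S,D).
S: inherits non-unit rules of {B, D, S} → DB | SDS | chh | hB | hD | j.
B: inherits non-unit rules of {B, D} → DB | SDS | chh | hB | j.
D: inherits non-unit rules of {D} → SDS | chh | j.

S -> j | DB | hB | hD | SDS | chh; B -> j | DB | hB | SDS | chh; D -> j | SDS | chh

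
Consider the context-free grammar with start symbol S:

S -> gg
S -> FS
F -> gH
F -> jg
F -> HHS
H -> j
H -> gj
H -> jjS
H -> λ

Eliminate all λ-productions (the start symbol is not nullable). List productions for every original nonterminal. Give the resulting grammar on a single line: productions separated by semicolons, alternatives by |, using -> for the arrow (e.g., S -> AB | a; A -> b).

Nullable set: {H}.
F -> HHS: H, H nullable, giving HHS | HS | S.
F -> gH: H nullable, giving g | gH.
Drop H -> λ.
Unchanged (no nullable symbols): S -> FS; S -> gg; F -> jg; H -> gj; H -> j; H -> jjS.

S -> FS | gg; F -> S | g | HS | gH | jg | HHS; H -> j | gj | jjS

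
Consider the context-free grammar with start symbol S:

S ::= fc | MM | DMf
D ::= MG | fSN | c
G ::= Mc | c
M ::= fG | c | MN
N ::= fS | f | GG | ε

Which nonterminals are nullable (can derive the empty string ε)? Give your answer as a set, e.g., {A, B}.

Directly nullable (have an ε-rule): {N}.
Not nullable: D, G, M, S — each has a terminal in every rule's right-hand side or depends on a non-nullable symbol.

{N}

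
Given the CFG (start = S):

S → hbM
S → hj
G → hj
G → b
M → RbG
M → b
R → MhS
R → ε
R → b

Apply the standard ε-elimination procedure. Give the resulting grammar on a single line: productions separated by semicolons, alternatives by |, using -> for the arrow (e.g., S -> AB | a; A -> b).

S -> hj | hbM; G -> b | hj; M -> b | bG | RbG; R -> b | MhS

Nullable set: {R}.
M -> RbG: R nullable, giving RbG | bG.
Drop R -> ε.
Unchanged (no nullable symbols): S -> hbM; S -> hj; G -> b; G -> hj; M -> b; R -> MhS; R -> b.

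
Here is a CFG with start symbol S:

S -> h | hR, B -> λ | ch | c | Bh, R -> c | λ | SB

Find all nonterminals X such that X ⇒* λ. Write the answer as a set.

Directly nullable (have an ε-rule): {B, R}.
Not nullable: S — each has a terminal in every rule's right-hand side or depends on a non-nullable symbol.

{B, R}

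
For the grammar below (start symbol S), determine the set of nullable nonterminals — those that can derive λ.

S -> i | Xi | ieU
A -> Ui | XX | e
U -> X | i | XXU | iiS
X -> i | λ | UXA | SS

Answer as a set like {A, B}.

Directly nullable (have an ε-rule): {X}.
A is nullable via A -> XX (every symbol on the right is already known nullable).
U is nullable via U -> X (every symbol on the right is already known nullable).
Not nullable: S — each has a terminal in every rule's right-hand side or depends on a non-nullable symbol.

{A, U, X}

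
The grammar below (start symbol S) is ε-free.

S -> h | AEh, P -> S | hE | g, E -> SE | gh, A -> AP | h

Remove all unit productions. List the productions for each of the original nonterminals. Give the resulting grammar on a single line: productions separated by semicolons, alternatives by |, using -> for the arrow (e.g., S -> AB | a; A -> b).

S -> h | AEh; A -> h | AP; E -> SE | gh; P -> g | h | hE | AEh

Unit productions: P->S.
Unit pairs (A ⇒* B via units): (P,S).
S: inherits non-unit rules of {S} → AEh | h.
A: inherits non-unit rules of {A} → AP | h.
E: inherits non-unit rules of {E} → SE | gh.
P: inherits non-unit rules of {P, S} → AEh | g | h | hE.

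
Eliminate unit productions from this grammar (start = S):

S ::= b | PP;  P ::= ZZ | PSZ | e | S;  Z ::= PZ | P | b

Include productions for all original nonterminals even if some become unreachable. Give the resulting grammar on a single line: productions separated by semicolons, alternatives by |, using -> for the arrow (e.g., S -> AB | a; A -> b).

S -> b | PP; P -> b | e | PP | ZZ | PSZ; Z -> b | e | PP | PZ | ZZ | PSZ

Unit productions: P->S, Z->P.
Unit pairs (A ⇒* B via units): (P,S), (Z,P), (Z,S).
S: inherits non-unit rules of {S} → PP | b.
P: inherits non-unit rules of {P, S} → PP | PSZ | ZZ | b | e.
Z: inherits non-unit rules of {P, S, Z} → PP | PSZ | PZ | ZZ | b | e.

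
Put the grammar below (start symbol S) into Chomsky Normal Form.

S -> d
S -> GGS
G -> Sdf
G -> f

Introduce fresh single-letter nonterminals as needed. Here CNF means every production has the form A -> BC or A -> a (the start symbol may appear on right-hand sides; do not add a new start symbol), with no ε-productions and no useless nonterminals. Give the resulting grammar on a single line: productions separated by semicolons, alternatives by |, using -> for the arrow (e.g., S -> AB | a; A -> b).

No ε-productions.
No unit productions to eliminate.
TERM: introduce A -> d, B -> f and substitute in every rule of length ≥2.
BIN: G -> SAB becomes G -> SC, C -> AB; S -> GGS becomes S -> GD, D -> GS.

S -> d | GD; A -> d; B -> f; C -> AB; D -> GS; G -> f | SC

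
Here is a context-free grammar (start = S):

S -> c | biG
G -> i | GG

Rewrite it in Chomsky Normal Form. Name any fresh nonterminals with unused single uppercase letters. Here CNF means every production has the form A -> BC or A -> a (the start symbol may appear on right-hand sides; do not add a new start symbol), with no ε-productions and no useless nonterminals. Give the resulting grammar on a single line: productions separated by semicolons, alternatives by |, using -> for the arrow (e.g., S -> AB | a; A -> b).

S -> c | AC; A -> b; B -> i; C -> BG; G -> i | GG

No ε-productions.
No unit productions to eliminate.
TERM: introduce A -> b, B -> i and substitute in every rule of length ≥2.
BIN: S -> ABG becomes S -> AC, C -> BG.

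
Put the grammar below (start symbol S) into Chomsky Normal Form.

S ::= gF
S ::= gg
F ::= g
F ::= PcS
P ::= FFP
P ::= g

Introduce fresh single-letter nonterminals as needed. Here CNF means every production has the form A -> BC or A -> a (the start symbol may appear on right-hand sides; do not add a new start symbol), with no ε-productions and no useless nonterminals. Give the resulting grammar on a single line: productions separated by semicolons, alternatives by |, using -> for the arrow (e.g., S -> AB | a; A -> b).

S -> BB | BF; A -> c; B -> g; C -> AS; D -> FP; F -> g | PC; P -> g | FD

No ε-productions.
No unit productions to eliminate.
TERM: introduce A -> c, B -> g and substitute in every rule of length ≥2.
BIN: F -> PAS becomes F -> PC, C -> AS; P -> FFP becomes P -> FD, D -> FP.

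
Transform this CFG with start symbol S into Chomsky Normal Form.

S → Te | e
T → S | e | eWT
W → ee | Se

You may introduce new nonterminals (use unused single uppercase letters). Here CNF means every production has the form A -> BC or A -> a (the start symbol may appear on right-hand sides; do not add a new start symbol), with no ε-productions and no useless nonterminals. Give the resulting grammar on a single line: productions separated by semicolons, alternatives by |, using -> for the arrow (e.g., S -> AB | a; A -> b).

S -> e | TA; A -> e; B -> WT; T -> e | AB | TA; W -> AA | SA

No ε-productions.
After unit-elimination: S -> e | Te; T -> e | Te | eWT; W -> Se | ee.
TERM: introduce A -> e and substitute in every rule of length ≥2.
BIN: T -> AWT becomes T -> AB, B -> WT.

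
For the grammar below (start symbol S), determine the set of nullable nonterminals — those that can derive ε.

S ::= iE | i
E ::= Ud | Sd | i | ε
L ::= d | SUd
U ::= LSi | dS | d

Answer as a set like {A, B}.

{E}

Directly nullable (have an ε-rule): {E}.
Not nullable: L, S, U — each has a terminal in every rule's right-hand side or depends on a non-nullable symbol.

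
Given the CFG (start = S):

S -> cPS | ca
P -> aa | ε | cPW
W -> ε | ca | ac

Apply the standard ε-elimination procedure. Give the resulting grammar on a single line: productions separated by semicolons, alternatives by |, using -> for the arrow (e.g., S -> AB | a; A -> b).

Nullable set: {P, W}.
S -> cPS: P nullable, giving cPS | cS.
Drop P -> ε.
P -> cPW: P, W nullable, giving c | cP | cPW | cW.
Drop W -> ε.
Unchanged (no nullable symbols): S -> ca; P -> aa; W -> ac; W -> ca.

S -> cS | ca | cPS; P -> c | aa | cP | cW | cPW; W -> ac | ca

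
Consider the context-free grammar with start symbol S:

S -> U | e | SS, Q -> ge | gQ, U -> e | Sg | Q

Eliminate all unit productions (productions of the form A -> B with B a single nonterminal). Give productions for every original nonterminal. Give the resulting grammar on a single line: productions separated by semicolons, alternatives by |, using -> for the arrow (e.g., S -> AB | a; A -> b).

Unit productions: S->U, U->Q.
Unit pairs (A ⇒* B via units): (S,Q), (S,U), (U,Q).
S: inherits non-unit rules of {Q, S, U} → SS | Sg | e | gQ | ge.
Q: inherits non-unit rules of {Q} → gQ | ge.
U: inherits non-unit rules of {Q, U} → Sg | e | gQ | ge.

S -> e | SS | Sg | gQ | ge; Q -> gQ | ge; U -> e | Sg | gQ | ge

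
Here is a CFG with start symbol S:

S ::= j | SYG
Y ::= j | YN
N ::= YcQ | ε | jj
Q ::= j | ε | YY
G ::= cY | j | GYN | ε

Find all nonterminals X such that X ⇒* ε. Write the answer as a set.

{G, N, Q}

Directly nullable (have an ε-rule): {G, N, Q}.
Not nullable: S, Y — each has a terminal in every rule's right-hand side or depends on a non-nullable symbol.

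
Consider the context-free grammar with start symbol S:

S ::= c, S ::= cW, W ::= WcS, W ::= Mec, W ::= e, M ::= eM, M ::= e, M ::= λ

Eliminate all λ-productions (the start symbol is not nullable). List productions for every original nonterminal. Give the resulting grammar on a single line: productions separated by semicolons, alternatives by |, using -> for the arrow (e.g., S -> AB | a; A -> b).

S -> c | cW; M -> e | eM; W -> e | ec | Mec | WcS

Nullable set: {M}.
Drop M -> λ.
M -> eM: M nullable, giving e | eM.
W -> Mec: M nullable, giving Mec | ec.
Unchanged (no nullable symbols): S -> c; S -> cW; M -> e; W -> WcS; W -> e.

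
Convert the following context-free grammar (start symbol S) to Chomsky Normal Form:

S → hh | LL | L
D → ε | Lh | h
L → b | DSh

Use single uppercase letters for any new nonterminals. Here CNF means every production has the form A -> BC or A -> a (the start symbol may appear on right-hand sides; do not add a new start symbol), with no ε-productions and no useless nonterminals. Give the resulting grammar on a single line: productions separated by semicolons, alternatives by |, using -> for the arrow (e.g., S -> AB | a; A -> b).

Nullable: {D}; after ε-elimination: S -> L | LL | hh; D -> h | Lh; L -> b | Sh | DSh.
After unit-elimination: S -> b | LL | Sh | hh | DSh; D -> h | Lh; L -> b | Sh | DSh.
TERM: introduce A -> h and substitute in every rule of length ≥2.
BIN: L -> DSA becomes L -> DB, B -> SA; S -> DSA becomes S -> DC, C -> SA.

S -> b | AA | DC | LL | SA; A -> h; B -> SA; C -> SA; D -> h | LA; L -> b | DB | SA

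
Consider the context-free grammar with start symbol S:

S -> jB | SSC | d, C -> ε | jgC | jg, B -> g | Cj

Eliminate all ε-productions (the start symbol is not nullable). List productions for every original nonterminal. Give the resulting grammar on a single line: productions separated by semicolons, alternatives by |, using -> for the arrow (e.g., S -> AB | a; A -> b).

Nullable set: {C}.
S -> SSC: C nullable, giving SS | SSC.
B -> Cj: C nullable, giving Cj | j.
Drop C -> ε.
C -> jgC: C nullable, giving jg | jgC.
Unchanged (no nullable symbols): S -> d; S -> jB; B -> g; C -> jg.

S -> d | SS | jB | SSC; B -> g | j | Cj; C -> jg | jgC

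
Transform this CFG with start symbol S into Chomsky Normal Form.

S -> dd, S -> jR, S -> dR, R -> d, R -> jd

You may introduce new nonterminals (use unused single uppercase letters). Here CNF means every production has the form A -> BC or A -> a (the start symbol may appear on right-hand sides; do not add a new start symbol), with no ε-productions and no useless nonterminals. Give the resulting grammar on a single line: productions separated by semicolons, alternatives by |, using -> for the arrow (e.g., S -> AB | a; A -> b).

No ε-productions.
No unit productions to eliminate.
TERM: introduce B -> d, A -> j and substitute in every rule of length ≥2.

S -> AR | BB | BR; A -> j; B -> d; R -> d | AB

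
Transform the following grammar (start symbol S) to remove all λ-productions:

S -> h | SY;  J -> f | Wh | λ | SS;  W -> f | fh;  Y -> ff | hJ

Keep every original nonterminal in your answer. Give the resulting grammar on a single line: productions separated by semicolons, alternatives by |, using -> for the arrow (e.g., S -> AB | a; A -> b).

S -> h | SY; J -> f | SS | Wh; W -> f | fh; Y -> h | ff | hJ

Nullable set: {J}.
Drop J -> λ.
Y -> hJ: J nullable, giving h | hJ.
Unchanged (no nullable symbols): S -> SY; S -> h; J -> SS; J -> Wh; J -> f; W -> f; W -> fh; Y -> ff.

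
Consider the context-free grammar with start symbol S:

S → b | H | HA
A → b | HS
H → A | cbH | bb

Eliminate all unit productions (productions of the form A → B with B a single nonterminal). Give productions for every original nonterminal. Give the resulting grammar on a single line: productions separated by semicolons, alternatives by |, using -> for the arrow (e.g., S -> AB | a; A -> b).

Unit productions: H->A, S->H.
Unit pairs (A ⇒* B via units): (H,A), (S,A), (S,H).
S: inherits non-unit rules of {A, H, S} → HA | HS | b | bb | cbH.
A: inherits non-unit rules of {A} → HS | b.
H: inherits non-unit rules of {A, H} → HS | b | bb | cbH.

S -> b | HA | HS | bb | cbH; A -> b | HS; H -> b | HS | bb | cbH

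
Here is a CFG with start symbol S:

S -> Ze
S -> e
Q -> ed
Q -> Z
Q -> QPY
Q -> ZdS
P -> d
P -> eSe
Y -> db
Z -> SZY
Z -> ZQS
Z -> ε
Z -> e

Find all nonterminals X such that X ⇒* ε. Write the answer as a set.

{Q, Z}

Directly nullable (have an ε-rule): {Z}.
Q is nullable via Q -> Z (every symbol on the right is already known nullable).
Not nullable: P, S, Y — each has a terminal in every rule's right-hand side or depends on a non-nullable symbol.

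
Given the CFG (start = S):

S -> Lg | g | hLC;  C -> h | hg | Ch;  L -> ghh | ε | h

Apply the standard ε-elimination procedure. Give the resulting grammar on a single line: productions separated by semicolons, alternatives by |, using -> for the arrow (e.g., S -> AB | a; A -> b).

Nullable set: {L}.
S -> Lg: L nullable, giving Lg | g.
S -> hLC: L nullable, giving hC | hLC.
Drop L -> ε.
Unchanged (no nullable symbols): S -> g; C -> Ch; C -> h; C -> hg; L -> ghh; L -> h.

S -> g | Lg | hC | hLC; C -> h | Ch | hg; L -> h | ghh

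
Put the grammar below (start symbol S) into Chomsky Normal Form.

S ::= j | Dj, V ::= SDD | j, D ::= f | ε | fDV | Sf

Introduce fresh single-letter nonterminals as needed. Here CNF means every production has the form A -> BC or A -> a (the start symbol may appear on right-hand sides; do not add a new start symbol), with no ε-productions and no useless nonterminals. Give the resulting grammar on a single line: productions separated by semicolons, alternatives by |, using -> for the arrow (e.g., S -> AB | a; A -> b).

S -> j | DB; A -> f; B -> j; C -> DV; D -> f | AC | AV | SA; E -> DD; V -> j | DB | SD | SE

Nullable: {D}; after ε-elimination: S -> j | Dj; D -> f | Sf | fV | fDV; V -> S | j | SD | SDD.
After unit-elimination: S -> j | Dj; D -> f | Sf | fV | fDV; V -> j | Dj | SD | SDD.
TERM: introduce A -> f, B -> j and substitute in every rule of length ≥2.
BIN: D -> ADV becomes D -> AC, C -> DV; V -> SDD becomes V -> SE, E -> DD.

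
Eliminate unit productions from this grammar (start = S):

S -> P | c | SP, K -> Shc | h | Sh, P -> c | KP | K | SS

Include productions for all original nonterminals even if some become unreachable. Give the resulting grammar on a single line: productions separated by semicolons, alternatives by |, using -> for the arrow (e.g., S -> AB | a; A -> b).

Unit productions: P->K, S->P.
Unit pairs (A ⇒* B via units): (P,K), (S,K), (S,P).
S: inherits non-unit rules of {K, P, S} → KP | SP | SS | Sh | Shc | c | h.
K: inherits non-unit rules of {K} → Sh | Shc | h.
P: inherits non-unit rules of {K, P} → KP | SS | Sh | Shc | c | h.

S -> c | h | KP | SP | SS | Sh | Shc; K -> h | Sh | Shc; P -> c | h | KP | SS | Sh | Shc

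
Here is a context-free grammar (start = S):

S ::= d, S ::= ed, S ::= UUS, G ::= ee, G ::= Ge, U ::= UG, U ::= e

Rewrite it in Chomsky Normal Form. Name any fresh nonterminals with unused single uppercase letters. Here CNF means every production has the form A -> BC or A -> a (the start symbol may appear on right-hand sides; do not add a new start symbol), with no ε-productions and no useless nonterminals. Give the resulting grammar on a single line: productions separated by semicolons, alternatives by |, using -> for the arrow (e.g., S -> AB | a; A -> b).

No ε-productions.
No unit productions to eliminate.
TERM: introduce B -> d, A -> e and substitute in every rule of length ≥2.
BIN: S -> UUS becomes S -> UC, C -> US.

S -> d | AB | UC; A -> e; B -> d; C -> US; G -> AA | GA; U -> e | UG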